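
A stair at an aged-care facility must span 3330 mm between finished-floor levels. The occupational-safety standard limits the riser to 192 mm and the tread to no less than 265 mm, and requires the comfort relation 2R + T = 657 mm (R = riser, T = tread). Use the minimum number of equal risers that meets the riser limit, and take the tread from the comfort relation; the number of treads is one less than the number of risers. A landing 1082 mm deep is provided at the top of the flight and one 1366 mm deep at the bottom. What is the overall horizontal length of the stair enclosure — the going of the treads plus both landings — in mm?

At most 192 each: 3330/192 = 17.34, giving 18 risers.
Each riser is 3330/18 = 185 mm (≤ 192 mm).
T = 657 − 2·185 = 287 mm, which satisfies the 265 mm minimum.
18 risers give 17 treads; going = 17 × 287 = 4879 mm.
Add landings: 4879 + 1082 + 1366 = 7327 mm.

7327 mm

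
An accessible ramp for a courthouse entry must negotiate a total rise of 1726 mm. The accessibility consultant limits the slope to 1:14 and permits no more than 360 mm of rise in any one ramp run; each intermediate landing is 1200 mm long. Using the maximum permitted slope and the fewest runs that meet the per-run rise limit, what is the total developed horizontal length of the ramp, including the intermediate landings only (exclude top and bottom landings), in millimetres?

28964 mm

⌈1726/360⌉ = 5 ramp runs. That means 4 intermediate landings.
Ramp run (horizontal) at 1:14: 1726 × 14 = 24164 mm.
Intermediate landings: 4 × 1200 = 4800 mm.
Total developed length = 24164 + 4800 = 28964 mm.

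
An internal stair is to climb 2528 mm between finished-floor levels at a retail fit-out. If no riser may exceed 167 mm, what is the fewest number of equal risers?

At most 167 each: 2528/167 = 15.14, giving 16 risers.

16 risers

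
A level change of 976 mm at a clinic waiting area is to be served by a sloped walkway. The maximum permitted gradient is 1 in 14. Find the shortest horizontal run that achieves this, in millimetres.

13664 mm

At 1:14 the run is 14 × 976 = 13664 mm.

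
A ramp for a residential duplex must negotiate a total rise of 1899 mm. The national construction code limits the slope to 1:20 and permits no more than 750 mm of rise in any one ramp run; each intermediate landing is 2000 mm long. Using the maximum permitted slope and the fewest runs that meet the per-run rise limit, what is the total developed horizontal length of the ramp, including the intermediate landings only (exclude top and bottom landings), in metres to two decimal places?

1899 / 750 = 2.53, so 3 ramp runs are needed. That means 2 intermediate landings.
Horizontal run for 1899 mm of rise at 1:20 is 1899 × 20 = 37980 mm.
Intermediate landings: 2 × 2000 = 4000 mm.
Developed length = 37980 + 4000 = 41980 mm.
= 41.98 m.

41.98 m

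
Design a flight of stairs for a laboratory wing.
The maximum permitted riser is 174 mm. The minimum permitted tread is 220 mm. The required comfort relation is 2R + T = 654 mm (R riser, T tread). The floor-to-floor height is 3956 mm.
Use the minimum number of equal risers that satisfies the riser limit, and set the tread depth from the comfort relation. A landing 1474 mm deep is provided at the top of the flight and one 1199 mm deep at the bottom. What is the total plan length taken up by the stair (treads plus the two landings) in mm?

3956 / 174 = 22.74, so 23 risers are needed.
Each riser is 3956/23 = 172 mm (≤ 174 mm).
Tread T = 654 − 2 × 172 = 310 mm (≥ 220 mm).
Treads = 23 − 1 = 22; going = 22 × 310 = 6820 mm.
Enclosure = 6820 + 1474 + 1199 = 9493 mm.

9493 mm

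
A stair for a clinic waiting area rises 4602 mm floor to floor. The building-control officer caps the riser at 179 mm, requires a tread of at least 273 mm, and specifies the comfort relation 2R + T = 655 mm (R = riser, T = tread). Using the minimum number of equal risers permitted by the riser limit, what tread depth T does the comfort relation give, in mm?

301 mm

4602 / 179 = 25.71, so 26 risers are needed.
Each riser is 4602/26 = 177 mm (≤ 179 mm).
Tread T = 655 − 2 × 177 = 301 mm (≥ 273 mm).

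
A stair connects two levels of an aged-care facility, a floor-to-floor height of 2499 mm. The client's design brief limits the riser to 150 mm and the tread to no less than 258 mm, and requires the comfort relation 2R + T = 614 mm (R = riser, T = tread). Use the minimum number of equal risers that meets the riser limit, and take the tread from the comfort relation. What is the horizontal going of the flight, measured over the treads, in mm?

5120 mm

2499 / 150 = 16.660 → round up to 17 risers.
Each riser is 2499/17 = 147 mm (≤ 150 mm).
From 2R + T = 614: T = 614 − 294 = 320 mm.
17 risers give 16 treads; going = 16 × 320 = 5120 mm.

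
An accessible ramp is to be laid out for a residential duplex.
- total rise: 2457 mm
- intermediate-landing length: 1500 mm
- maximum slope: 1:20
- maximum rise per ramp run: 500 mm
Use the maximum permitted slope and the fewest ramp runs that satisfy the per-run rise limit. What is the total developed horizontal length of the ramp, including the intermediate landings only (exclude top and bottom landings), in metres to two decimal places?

55.14 m

⌈2457/500⌉ = 5 ramp runs. That means 4 intermediate landings.
Horizontal run for 2457 mm of rise at 1:20 is 2457 × 20 = 49140 mm.
Intermediate landings: 4 × 1500 = 6000 mm.
Developed length = 49140 + 6000 = 55140 mm.
= 55.14 m.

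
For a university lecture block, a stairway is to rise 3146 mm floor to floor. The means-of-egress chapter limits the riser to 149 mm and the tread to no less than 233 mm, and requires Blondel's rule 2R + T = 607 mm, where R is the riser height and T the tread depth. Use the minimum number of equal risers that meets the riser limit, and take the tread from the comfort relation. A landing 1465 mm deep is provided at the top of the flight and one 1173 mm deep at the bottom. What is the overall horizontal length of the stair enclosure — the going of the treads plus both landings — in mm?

At most 149 each: 3146/149 = 21.11, giving 22 risers.
Riser R = 3146 / 22 = 143 mm, within the 149 mm limit.
From 2R + T = 607: T = 607 − 286 = 321 mm.
22 risers give 21 treads; going = 21 × 321 = 6741 mm.
Enclosure = 6741 + 1465 + 1173 = 9379 mm.

9379 mm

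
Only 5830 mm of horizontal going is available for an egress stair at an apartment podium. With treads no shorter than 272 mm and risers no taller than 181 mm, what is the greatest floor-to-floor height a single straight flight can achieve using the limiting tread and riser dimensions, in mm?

5830 / 272 = 21.43, so 21 treads fit.
Risers = treads + 1 = 22.
Maximum height = 22 × 181 = 3982 mm.

3982 mm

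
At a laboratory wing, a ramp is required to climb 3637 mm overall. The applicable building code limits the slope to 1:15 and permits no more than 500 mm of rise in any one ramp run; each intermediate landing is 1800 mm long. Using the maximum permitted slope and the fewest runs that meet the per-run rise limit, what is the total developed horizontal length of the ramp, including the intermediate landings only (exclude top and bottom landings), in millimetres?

⌈3637/500⌉ = 8 ramp runs. That means 7 intermediate landings.
Ramp run (horizontal) at 1:15: 3637 × 15 = 54555 mm.
7 intermediate landings contribute 7 × 1800 = 12600 mm.
Total developed length = 54555 + 12600 = 67155 mm.

67155 mm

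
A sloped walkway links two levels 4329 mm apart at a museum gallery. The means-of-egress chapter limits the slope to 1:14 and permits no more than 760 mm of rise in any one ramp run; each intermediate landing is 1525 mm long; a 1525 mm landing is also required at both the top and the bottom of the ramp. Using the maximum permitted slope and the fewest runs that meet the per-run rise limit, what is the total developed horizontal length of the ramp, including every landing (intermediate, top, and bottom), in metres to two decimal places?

71.28 m

4329 / 760 = 5.70, so 6 ramp runs are needed. That means 5 intermediate landings.
Ramp run (horizontal) at 1:14: 4329 × 14 = 60606 mm.
Intermediate landings: 5 × 1525 = 7625 mm.
Top and bottom landings: 2 × 1525 = 3050 mm.
Total = 60606 + 7625 + 3050 = 71281 mm.
= 71.28 m.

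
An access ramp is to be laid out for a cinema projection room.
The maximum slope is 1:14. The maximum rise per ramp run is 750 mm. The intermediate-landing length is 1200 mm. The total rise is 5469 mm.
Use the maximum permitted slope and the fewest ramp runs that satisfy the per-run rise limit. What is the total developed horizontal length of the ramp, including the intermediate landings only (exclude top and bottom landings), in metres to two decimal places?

84.97 m

5469 / 750 = 7.292 → round up to 8 ramp runs. That means 7 intermediate landings.
Ramp run (horizontal) at 1:14: 5469 × 14 = 76566 mm.
7 intermediate landings contribute 7 × 1200 = 8400 mm.
Developed length = 76566 + 8400 = 84966 mm.
= 84.97 m.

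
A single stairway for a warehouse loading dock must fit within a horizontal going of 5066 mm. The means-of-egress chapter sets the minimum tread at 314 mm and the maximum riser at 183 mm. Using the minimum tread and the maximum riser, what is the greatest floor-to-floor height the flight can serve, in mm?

Treads that fit: ⌊5066 / 314⌋ = 16.
Risers = treads + 1 = 17.
Maximum height = 17 × 183 = 3111 mm.

3111 mm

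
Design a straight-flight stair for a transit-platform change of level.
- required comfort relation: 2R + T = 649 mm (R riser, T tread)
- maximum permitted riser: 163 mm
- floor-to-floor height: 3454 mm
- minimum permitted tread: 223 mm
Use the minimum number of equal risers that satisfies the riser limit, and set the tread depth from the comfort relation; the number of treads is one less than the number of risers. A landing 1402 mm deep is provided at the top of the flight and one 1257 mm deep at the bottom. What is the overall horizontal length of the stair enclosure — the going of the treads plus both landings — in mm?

9694 mm

3454 / 163 = 21.19, so 22 risers are needed.
Each riser is 3454/22 = 157 mm (≤ 163 mm).
Tread T = 649 − 2 × 157 = 335 mm (≥ 223 mm).
Going = (22 − 1) × 335 = 7035 mm.
Enclosure = 7035 + 1402 + 1257 = 9694 mm.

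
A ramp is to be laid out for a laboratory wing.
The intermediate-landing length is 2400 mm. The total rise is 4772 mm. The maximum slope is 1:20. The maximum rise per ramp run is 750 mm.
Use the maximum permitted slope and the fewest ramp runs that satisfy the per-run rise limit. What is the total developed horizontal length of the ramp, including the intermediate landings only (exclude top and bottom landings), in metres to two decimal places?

109.84 m

4772 / 750 = 6.36, so 7 ramp runs are needed. That means 6 intermediate landings.
Ramp run (horizontal) at 1:20: 4772 × 20 = 95440 mm.
Intermediate landings: 6 × 2400 = 14400 mm.
Developed length = 95440 + 14400 = 109840 mm.
= 109.84 m.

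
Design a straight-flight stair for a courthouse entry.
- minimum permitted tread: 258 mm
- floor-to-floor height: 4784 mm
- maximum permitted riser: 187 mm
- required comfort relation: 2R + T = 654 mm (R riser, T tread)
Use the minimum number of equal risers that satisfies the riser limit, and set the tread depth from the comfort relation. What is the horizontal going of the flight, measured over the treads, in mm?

7150 mm

⌈4784/187⌉ = 26 risers.
Each riser is 4784/26 = 184 mm (≤ 187 mm).
From 2R + T = 654: T = 654 − 368 = 286 mm.
26 risers give 25 treads; going = 25 × 286 = 7150 mm.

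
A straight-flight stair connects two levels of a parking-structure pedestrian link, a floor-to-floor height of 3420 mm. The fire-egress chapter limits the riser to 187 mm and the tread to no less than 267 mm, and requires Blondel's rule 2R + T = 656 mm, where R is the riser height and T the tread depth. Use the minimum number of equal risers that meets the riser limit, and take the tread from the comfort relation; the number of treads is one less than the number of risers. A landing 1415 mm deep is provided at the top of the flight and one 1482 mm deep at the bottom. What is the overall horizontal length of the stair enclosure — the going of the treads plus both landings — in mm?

3420 / 187 = 18.29, so 19 risers are needed.
Each riser is 3420/19 = 180 mm (≤ 187 mm).
T = 656 − 2·180 = 296 mm, which satisfies the 267 mm minimum.
Treads = 19 − 1 = 18; going = 18 × 296 = 5328 mm.
Enclosure = 5328 + 1415 + 1482 = 8225 mm.

8225 mm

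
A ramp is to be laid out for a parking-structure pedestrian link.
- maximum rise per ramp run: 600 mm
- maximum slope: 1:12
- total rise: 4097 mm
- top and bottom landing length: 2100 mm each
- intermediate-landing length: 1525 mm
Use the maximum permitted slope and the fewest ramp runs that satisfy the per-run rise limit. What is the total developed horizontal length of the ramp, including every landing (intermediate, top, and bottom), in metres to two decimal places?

62.51 m

4097 / 600 = 6.828 → round up to 7 ramp runs. That means 6 intermediate landings.
Ramp run (horizontal) at 1:12: 4097 × 12 = 49164 mm.
Intermediate landings: 6 × 1525 = 9150 mm.
Top and bottom landings: 2 × 2100 = 4200 mm.
Total = 49164 + 9150 + 4200 = 62514 mm.
= 62.51 m.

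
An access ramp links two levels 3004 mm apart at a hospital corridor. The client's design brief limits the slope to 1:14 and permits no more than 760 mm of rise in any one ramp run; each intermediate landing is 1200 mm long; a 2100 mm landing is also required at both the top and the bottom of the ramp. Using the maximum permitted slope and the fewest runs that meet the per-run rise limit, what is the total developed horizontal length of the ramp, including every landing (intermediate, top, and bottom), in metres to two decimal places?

3004 / 760 = 3.95, so 4 ramp runs are needed. That means 3 intermediate landings.
Horizontal run for 3004 mm of rise at 1:14 is 3004 × 14 = 42056 mm.
Intermediate landings: 3 × 1200 = 3600 mm.
Top and bottom landings: 2 × 2100 = 4200 mm.
Total = 42056 + 3600 + 4200 = 49856 mm.
= 49.86 m.

49.86 m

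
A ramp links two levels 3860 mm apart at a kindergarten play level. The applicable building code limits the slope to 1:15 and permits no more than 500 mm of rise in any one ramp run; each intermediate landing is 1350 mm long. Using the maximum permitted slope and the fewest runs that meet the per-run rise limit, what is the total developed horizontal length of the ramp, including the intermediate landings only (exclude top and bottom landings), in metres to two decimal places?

At most 500 each: 3860/500 = 7.72, giving 8 ramp runs. That means 7 intermediate landings.
Horizontal run for 3860 mm of rise at 1:15 is 3860 × 15 = 57900 mm.
7 intermediate landings contribute 7 × 1350 = 9450 mm.
Developed length = 57900 + 9450 = 67350 mm.
= 67.35 m.

67.35 m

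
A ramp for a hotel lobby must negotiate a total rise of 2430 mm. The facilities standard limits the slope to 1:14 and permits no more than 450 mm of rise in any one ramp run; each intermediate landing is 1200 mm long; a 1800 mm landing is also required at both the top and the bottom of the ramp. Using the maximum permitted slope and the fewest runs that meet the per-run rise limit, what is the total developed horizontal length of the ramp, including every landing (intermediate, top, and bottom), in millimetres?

43620 mm

2430 / 450 = 5.40, so 6 ramp runs are needed. That means 5 intermediate landings.
Ramp run (horizontal) at 1:14: 2430 × 14 = 34020 mm.
Intermediate landings: 5 × 1200 = 6000 mm.
Top and bottom landings: 2 × 1800 = 3600 mm.
Total = 34020 + 6000 + 3600 = 43620 mm.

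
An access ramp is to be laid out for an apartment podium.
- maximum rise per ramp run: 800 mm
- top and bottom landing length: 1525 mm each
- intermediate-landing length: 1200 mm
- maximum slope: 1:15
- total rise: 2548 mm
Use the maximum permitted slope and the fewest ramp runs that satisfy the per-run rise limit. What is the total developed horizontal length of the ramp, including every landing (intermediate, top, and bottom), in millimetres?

At most 800 each: 2548/800 = 3.19, giving 4 ramp runs. That means 3 intermediate landings.
Ramp run (horizontal) at 1:15: 2548 × 15 = 38220 mm.
Intermediate landings: 3 × 1200 = 3600 mm.
Top and bottom landings: 2 × 1525 = 3050 mm.
Total = 38220 + 3600 + 3050 = 44870 mm.

44870 mm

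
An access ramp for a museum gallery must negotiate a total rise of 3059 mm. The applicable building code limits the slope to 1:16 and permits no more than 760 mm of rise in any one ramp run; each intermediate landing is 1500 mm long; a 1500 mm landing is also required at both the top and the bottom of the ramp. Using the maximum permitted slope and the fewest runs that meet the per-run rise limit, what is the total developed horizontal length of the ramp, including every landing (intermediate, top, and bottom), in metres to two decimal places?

3059 / 760 = 4.03, so 5 ramp runs are needed. That means 4 intermediate landings.
Ramp run (horizontal) at 1:16: 3059 × 16 = 48944 mm.
4 intermediate landings contribute 4 × 1500 = 6000 mm.
Top and bottom landings: 2 × 1500 = 3000 mm.
Total = 48944 + 6000 + 3000 = 57944 mm.
= 57.94 m.

57.94 m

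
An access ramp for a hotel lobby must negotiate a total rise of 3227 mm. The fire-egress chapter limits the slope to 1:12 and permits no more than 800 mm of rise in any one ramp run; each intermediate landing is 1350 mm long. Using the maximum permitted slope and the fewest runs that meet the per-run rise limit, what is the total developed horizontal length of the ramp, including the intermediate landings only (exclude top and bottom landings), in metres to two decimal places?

At most 800 each: 3227/800 = 4.03, giving 5 ramp runs. That means 4 intermediate landings.
Horizontal run for 3227 mm of rise at 1:12 is 3227 × 12 = 38724 mm.
4 intermediate landings contribute 4 × 1350 = 5400 mm.
Total developed length = 38724 + 5400 = 44124 mm.
= 44.12 m.

44.12 m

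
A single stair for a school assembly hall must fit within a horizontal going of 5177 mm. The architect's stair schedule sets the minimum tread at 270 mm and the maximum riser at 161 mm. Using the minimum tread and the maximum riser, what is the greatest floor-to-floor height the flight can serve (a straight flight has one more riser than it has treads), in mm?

Treads that fit: ⌊5177 / 270⌋ = 19.
Risers = treads + 1 = 20.
Maximum height = 20 × 161 = 3220 mm.

3220 mm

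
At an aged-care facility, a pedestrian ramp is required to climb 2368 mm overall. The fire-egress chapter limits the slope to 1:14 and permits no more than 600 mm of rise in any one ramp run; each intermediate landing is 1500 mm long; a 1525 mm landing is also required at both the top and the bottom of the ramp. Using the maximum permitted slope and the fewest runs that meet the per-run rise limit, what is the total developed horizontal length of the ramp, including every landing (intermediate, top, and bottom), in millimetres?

40702 mm

At most 600 each: 2368/600 = 3.95, giving 4 ramp runs. That means 3 intermediate landings.
Horizontal run for 2368 mm of rise at 1:14 is 2368 × 14 = 33152 mm.
Intermediate landings: 3 × 1500 = 4500 mm.
Top and bottom landings: 2 × 1525 = 3050 mm.
Total = 33152 + 4500 + 3050 = 40702 mm.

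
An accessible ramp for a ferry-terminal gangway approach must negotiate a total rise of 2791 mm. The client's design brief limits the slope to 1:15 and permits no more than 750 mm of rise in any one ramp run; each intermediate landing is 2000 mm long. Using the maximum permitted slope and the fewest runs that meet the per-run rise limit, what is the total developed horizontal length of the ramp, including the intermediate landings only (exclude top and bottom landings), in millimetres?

2791 / 750 = 3.721 → round up to 4 ramp runs. That means 3 intermediate landings.
Horizontal run for 2791 mm of rise at 1:15 is 2791 × 15 = 41865 mm.
Intermediate landings: 3 × 2000 = 6000 mm.
Developed length = 41865 + 6000 = 47865 mm.

47865 mm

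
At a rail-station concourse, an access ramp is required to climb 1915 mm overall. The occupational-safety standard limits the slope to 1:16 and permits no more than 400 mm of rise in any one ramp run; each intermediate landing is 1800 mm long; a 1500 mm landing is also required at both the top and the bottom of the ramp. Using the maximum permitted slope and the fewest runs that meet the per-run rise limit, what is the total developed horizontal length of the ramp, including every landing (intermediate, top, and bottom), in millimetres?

At most 400 each: 1915/400 = 4.79, giving 5 ramp runs. That means 4 intermediate landings.
Ramp run (horizontal) at 1:16: 1915 × 16 = 30640 mm.
4 intermediate landings contribute 4 × 1800 = 7200 mm.
Top and bottom landings: 2 × 1500 = 3000 mm.
Total = 30640 + 7200 + 3000 = 40840 mm.

40840 mm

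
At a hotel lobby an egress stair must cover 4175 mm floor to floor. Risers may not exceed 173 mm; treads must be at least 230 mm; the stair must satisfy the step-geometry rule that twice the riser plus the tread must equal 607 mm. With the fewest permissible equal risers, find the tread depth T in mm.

273 mm

4175 / 173 = 24.133 → round up to 25 risers.
Each riser is 4175/25 = 167 mm (≤ 173 mm).
T = 607 − 2·167 = 273 mm, which satisfies the 230 mm minimum.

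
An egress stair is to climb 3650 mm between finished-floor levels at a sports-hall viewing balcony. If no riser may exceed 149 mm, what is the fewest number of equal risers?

3650 / 149 = 24.497 → round up to 25 risers.

25 risers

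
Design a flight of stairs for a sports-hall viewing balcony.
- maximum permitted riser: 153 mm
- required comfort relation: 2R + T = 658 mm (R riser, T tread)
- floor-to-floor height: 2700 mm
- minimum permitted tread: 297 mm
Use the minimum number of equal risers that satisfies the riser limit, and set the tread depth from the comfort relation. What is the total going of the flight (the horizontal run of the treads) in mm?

2700 / 153 = 17.647 → round up to 18 risers.
Riser R = 2700 / 18 = 150 mm, within the 153 mm limit.
T = 658 − 2·150 = 358 mm, which satisfies the 297 mm minimum.
Going = (18 − 1) × 358 = 6086 mm.

6086 mm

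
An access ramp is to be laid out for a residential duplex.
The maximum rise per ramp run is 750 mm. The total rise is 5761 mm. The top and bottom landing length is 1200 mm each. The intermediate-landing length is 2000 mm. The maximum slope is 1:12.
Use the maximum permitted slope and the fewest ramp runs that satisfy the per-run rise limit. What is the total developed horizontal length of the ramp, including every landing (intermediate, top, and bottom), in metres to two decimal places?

85.53 m

5761 / 750 = 7.68, so 8 ramp runs are needed. That means 7 intermediate landings.
Horizontal run for 5761 mm of rise at 1:12 is 5761 × 12 = 69132 mm.
Intermediate landings: 7 × 2000 = 14000 mm.
Top and bottom landings: 2 × 1200 = 2400 mm.
Total = 69132 + 14000 + 2400 = 85532 mm.
= 85.53 m.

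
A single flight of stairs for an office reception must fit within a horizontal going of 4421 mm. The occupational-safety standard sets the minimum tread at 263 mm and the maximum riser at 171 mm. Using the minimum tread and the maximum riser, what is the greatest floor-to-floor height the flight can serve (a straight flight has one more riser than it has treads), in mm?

Treads that fit: ⌊4421 / 263⌋ = 16.
Risers = treads + 1 = 17.
Maximum height = 17 × 171 = 2907 mm.

2907 mm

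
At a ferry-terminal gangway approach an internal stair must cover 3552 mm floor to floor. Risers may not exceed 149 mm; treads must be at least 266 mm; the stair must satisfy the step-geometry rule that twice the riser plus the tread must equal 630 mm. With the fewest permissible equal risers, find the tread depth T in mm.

3552 / 149 = 23.84, so 24 risers are needed.
Riser R = 3552 / 24 = 148 mm, within the 149 mm limit.
From 2R + T = 630: T = 630 − 296 = 334 mm.

334 mm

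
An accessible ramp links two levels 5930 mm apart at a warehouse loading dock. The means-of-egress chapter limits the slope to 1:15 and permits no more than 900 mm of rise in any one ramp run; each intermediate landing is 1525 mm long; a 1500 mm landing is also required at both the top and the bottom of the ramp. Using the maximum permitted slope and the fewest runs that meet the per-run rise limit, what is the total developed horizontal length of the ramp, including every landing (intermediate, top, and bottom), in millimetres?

5930 / 900 = 6.59, so 7 ramp runs are needed. That means 6 intermediate landings.
Horizontal run for 5930 mm of rise at 1:15 is 5930 × 15 = 88950 mm.
Intermediate landings: 6 × 1525 = 9150 mm.
Top and bottom landings: 2 × 1500 = 3000 mm.
Total = 88950 + 9150 + 3000 = 101100 mm.

101100 mm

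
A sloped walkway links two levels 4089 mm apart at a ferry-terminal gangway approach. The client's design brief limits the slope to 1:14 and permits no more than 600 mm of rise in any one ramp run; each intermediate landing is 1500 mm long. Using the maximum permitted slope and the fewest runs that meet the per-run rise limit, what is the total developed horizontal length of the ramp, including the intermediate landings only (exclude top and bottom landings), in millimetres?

⌈4089/600⌉ = 7 ramp runs. That means 6 intermediate landings.
Horizontal run for 4089 mm of rise at 1:14 is 4089 × 14 = 57246 mm.
Intermediate landings: 6 × 1500 = 9000 mm.
Total developed length = 57246 + 9000 = 66246 mm.

66246 mm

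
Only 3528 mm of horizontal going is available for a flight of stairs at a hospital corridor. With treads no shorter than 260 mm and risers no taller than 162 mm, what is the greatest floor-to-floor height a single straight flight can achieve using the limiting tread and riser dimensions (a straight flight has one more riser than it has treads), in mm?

Treads that fit: ⌊3528 / 260⌋ = 13.
Risers = treads + 1 = 14.
Maximum height = 14 × 162 = 2268 mm.

2268 mm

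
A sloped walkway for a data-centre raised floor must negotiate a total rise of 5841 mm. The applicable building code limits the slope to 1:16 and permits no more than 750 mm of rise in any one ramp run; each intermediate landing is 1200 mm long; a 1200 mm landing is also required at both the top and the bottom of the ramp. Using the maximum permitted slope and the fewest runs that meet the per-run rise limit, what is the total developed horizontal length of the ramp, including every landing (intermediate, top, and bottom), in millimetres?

5841 / 750 = 7.788 → round up to 8 ramp runs. That means 7 intermediate landings.
Horizontal run for 5841 mm of rise at 1:16 is 5841 × 16 = 93456 mm.
Intermediate landings: 7 × 1200 = 8400 mm.
Top and bottom landings: 2 × 1200 = 2400 mm.
Total = 93456 + 8400 + 2400 = 104256 mm.

104256 mm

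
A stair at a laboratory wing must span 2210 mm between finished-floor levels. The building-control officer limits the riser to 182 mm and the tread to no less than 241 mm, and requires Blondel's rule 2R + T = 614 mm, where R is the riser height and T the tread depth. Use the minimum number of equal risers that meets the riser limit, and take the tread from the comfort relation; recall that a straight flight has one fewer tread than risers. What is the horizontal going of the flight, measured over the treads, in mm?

⌈2210/182⌉ = 13 risers.
Riser R = 2210 / 13 = 170 mm, within the 182 mm limit.
Tread T = 614 − 2 × 170 = 274 mm (≥ 241 mm).
13 risers give 12 treads; going = 12 × 274 = 3288 mm.

3288 mm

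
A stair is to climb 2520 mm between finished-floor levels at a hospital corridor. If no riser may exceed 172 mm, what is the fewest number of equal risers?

At most 172 each: 2520/172 = 14.65, giving 15 risers.

15 risers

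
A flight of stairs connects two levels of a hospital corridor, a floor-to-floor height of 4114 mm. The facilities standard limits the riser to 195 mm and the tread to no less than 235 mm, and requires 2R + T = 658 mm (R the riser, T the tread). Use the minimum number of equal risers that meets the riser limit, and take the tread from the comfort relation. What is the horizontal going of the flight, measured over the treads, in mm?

5964 mm

4114 / 195 = 21.10, so 22 risers are needed.
Each riser is 4114/22 = 187 mm (≤ 195 mm).
T = 658 − 2·187 = 284 mm, which satisfies the 235 mm minimum.
Treads = 22 − 1 = 21; going = 21 × 284 = 5964 mm.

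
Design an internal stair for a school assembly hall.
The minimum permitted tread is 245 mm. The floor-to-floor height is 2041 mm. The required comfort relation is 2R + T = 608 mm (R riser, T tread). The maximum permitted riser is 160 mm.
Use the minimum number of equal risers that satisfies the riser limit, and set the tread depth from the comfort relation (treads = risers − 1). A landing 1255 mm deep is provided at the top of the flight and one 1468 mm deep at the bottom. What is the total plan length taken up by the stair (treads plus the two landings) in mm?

⌈2041/160⌉ = 13 risers.
Each riser is 2041/13 = 157 mm (≤ 160 mm).
T = 608 − 2·157 = 294 mm, which satisfies the 245 mm minimum.
Going = (13 − 1) × 294 = 3528 mm.
Enclosure = 3528 + 1255 + 1468 = 6251 mm.

6251 mm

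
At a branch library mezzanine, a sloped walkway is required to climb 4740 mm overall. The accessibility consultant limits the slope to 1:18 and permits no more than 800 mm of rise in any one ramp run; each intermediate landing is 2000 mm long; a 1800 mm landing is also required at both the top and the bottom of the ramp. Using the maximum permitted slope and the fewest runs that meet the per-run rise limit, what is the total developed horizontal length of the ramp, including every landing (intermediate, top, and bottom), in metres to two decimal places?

At most 800 each: 4740/800 = 5.92, giving 6 ramp runs. That means 5 intermediate landings.
Horizontal run for 4740 mm of rise at 1:18 is 4740 × 18 = 85320 mm.
5 intermediate landings contribute 5 × 2000 = 10000 mm.
Top and bottom landings: 2 × 1800 = 3600 mm.
Total = 85320 + 10000 + 3600 = 98920 mm.
= 98.92 m.

98.92 m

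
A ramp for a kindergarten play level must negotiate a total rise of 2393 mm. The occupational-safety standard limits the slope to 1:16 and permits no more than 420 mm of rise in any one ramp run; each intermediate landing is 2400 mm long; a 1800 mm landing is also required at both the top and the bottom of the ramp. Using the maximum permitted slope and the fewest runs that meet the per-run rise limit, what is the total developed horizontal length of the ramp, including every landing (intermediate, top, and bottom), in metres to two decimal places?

2393 / 420 = 5.70, so 6 ramp runs are needed. That means 5 intermediate landings.
Horizontal run for 2393 mm of rise at 1:16 is 2393 × 16 = 38288 mm.
Intermediate landings: 5 × 2400 = 12000 mm.
Top and bottom landings: 2 × 1800 = 3600 mm.
Total = 38288 + 12000 + 3600 = 53888 mm.
= 53.89 m.

53.89 m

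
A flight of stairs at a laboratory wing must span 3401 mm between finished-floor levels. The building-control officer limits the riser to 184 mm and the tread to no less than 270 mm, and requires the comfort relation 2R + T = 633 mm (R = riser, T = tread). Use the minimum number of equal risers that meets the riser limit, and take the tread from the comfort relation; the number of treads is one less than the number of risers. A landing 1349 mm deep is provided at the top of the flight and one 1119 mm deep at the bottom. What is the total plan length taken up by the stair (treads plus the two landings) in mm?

3401 / 184 = 18.48, so 19 risers are needed.
R = 3401 ÷ 19 = 179 mm.
T = 633 − 2·179 = 275 mm, which satisfies the 270 mm minimum.
Treads = 19 − 1 = 18; going = 18 × 275 = 4950 mm.
Add landings: 4950 + 1349 + 1119 = 7418 mm.

7418 mm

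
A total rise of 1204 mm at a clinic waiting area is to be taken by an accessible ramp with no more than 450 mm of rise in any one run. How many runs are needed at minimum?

3 runs

1204 / 450 = 2.68, so 3 ramp runs are needed.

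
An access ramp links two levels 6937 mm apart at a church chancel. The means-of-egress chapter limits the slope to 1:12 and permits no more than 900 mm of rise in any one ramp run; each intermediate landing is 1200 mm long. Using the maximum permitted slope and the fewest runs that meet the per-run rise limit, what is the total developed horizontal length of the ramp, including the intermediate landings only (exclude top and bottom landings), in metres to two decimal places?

6937 / 900 = 7.71, so 8 ramp runs are needed. That means 7 intermediate landings.
Ramp run (horizontal) at 1:12: 6937 × 12 = 83244 mm.
7 intermediate landings contribute 7 × 1200 = 8400 mm.
Total developed length = 83244 + 8400 = 91644 mm.
= 91.64 m.

91.64 m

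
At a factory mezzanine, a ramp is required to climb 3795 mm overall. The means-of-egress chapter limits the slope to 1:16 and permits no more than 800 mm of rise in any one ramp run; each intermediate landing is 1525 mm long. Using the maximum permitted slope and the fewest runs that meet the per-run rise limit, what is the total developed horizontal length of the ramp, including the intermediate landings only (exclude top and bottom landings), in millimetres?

66820 mm

3795 / 800 = 4.744 → round up to 5 ramp runs. That means 4 intermediate landings.
Ramp run (horizontal) at 1:16: 3795 × 16 = 60720 mm.
Intermediate landings: 4 × 1525 = 6100 mm.
Developed length = 60720 + 6100 = 66820 mm.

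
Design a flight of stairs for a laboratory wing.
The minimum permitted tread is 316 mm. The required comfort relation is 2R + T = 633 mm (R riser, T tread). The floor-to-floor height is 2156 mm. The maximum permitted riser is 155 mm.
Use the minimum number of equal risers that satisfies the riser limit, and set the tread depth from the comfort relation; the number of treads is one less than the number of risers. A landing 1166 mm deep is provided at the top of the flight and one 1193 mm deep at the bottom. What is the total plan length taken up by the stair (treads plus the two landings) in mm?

2156 / 155 = 13.910 → round up to 14 risers.
Riser R = 2156 / 14 = 154 mm, within the 155 mm limit.
Tread T = 633 − 2 × 154 = 325 mm (≥ 316 mm).
14 risers give 13 treads; going = 13 × 325 = 4225 mm.
Enclosure = 4225 + 1166 + 1193 = 6584 mm.

6584 mm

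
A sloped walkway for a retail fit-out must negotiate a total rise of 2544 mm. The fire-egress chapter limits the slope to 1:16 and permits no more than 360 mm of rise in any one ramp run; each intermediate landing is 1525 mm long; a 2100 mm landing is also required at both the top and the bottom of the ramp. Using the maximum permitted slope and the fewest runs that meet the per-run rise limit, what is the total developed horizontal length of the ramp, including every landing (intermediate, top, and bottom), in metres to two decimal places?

2544 / 360 = 7.07, so 8 ramp runs are needed. That means 7 intermediate landings.
Ramp run (horizontal) at 1:16: 2544 × 16 = 40704 mm.
7 intermediate landings contribute 7 × 1525 = 10675 mm.
Top and bottom landings: 2 × 2100 = 4200 mm.
Total = 40704 + 10675 + 4200 = 55579 mm.
= 55.58 m.

55.58 m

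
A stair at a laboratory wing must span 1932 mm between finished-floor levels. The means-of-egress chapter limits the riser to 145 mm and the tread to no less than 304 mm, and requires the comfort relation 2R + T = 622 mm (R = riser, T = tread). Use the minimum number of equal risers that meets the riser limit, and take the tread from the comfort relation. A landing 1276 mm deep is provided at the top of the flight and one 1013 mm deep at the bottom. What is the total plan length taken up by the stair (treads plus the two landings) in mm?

At most 145 each: 1932/145 = 13.32, giving 14 risers.
R = 1932 ÷ 14 = 138 mm.
Tread T = 622 − 2 × 138 = 346 mm (≥ 304 mm).
Treads = 14 − 1 = 13; going = 13 × 346 = 4498 mm.
Add landings: 4498 + 1276 + 1013 = 6787 mm.

6787 mm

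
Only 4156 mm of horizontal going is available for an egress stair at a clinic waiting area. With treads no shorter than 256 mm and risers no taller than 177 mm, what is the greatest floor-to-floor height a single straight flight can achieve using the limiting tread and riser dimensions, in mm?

Treads that fit: ⌊4156 / 256⌋ = 16.
Risers = treads + 1 = 17.
Maximum height = 17 × 177 = 3009 mm.

3009 mm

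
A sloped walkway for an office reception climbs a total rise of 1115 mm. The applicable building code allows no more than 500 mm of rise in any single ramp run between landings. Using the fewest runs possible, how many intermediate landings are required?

2 intermediate landings

⌈1115/500⌉ = 3 ramp runs.
3 runs are separated by 2 intermediate landings.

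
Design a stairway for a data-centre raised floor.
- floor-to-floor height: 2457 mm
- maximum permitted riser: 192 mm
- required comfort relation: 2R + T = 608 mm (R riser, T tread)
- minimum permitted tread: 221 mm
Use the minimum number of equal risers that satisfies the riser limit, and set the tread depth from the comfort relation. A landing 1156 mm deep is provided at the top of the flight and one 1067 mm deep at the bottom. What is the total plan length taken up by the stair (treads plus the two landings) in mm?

4983 mm

⌈2457/192⌉ = 13 risers.
Each riser is 2457/13 = 189 mm (≤ 192 mm).
T = 608 − 2·189 = 230 mm, which satisfies the 221 mm minimum.
Going = (13 − 1) × 230 = 2760 mm.
Enclosure = 2760 + 1156 + 1067 = 4983 mm.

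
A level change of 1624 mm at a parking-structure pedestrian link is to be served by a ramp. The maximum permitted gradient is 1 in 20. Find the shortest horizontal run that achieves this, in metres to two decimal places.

At 1:20 the run is 20 × 1624 = 32480 mm.
32480 mm = 32.48 m.

32.48 m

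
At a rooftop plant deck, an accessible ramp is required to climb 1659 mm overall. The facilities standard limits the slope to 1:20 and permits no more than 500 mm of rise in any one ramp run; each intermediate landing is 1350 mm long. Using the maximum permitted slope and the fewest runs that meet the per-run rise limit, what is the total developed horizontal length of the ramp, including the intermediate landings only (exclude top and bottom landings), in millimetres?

37230 mm

At most 500 each: 1659/500 = 3.32, giving 4 ramp runs. That means 3 intermediate landings.
Ramp run (horizontal) at 1:20: 1659 × 20 = 33180 mm.
3 intermediate landings contribute 3 × 1350 = 4050 mm.
Total developed length = 33180 + 4050 = 37230 mm.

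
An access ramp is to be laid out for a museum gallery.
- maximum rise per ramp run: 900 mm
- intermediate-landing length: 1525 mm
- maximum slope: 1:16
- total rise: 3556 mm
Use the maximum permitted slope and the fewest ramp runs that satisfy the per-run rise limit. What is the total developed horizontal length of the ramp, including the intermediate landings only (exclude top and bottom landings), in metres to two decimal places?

3556 / 900 = 3.951 → round up to 4 ramp runs. That means 3 intermediate landings.
Horizontal run for 3556 mm of rise at 1:16 is 3556 × 16 = 56896 mm.
3 intermediate landings contribute 3 × 1525 = 4575 mm.
Total developed length = 56896 + 4575 = 61471 mm.
= 61.47 m.

61.47 m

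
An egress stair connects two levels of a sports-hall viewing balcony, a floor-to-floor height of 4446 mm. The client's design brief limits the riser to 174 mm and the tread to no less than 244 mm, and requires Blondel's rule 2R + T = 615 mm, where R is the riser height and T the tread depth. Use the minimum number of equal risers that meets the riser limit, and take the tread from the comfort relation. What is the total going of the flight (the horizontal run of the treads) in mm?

4446 / 174 = 25.55, so 26 risers are needed.
Riser R = 4446 / 26 = 171 mm, within the 174 mm limit.
From 2R + T = 615: T = 615 − 342 = 273 mm.
26 risers give 25 treads; going = 25 × 273 = 6825 mm.

6825 mm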